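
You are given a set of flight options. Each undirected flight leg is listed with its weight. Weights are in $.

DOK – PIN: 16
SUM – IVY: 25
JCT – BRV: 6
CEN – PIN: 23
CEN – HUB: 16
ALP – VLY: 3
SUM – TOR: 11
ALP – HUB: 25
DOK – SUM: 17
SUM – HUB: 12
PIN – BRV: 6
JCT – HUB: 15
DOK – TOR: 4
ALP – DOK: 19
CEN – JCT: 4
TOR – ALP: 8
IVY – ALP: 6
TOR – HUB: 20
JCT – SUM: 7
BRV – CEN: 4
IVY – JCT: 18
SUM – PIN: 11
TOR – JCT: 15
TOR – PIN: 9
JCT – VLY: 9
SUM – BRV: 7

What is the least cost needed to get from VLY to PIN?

Compare a few routes:
VLY - JCT - SUM - PIN: 9+7+11 = 27
VLY - ALP - TOR - PIN: 3+8+9 = 20
VLY - JCT - CEN - BRV - PIN: 9+4+4+6 = 23
VLY - JCT - BRV - PIN: 9+6+6 = 21
Cheapest is VLY - ALP - TOR - PIN at $20.

$20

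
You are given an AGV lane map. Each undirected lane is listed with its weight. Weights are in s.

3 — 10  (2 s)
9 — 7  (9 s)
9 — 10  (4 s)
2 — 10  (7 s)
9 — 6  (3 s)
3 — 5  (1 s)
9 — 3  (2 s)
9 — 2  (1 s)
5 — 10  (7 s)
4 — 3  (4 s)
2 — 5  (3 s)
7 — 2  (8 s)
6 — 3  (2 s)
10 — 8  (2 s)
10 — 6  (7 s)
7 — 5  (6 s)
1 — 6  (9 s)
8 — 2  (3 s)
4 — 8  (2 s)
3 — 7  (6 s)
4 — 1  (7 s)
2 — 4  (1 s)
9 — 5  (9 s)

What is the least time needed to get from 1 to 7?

16 s

Compare a few routes:
1 - 6 - 3 - 7: 9+2+6 = 17
1 - 4 - 2 - 7: 7+1+8 = 16
1 - 4 - 2 - 9 - 3 - 7: 7+1+1+2+6 = 17
1 - 4 - 2 - 5 - 7: 7+1+3+6 = 17
Cheapest is 1 - 4 - 2 - 7 at 16 s.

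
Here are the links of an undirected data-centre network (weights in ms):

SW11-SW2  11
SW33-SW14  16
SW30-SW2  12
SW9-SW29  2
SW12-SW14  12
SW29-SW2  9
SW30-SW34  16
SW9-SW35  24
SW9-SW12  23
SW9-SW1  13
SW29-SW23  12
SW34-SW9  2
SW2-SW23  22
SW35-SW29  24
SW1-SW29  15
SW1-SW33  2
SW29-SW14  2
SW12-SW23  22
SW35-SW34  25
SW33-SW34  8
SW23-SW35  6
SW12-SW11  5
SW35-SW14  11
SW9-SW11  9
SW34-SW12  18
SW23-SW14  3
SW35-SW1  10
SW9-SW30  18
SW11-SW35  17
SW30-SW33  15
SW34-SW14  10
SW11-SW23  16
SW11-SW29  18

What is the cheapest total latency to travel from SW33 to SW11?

Enumerating some paths:
SW33 → SW1 → SW9 → SW11: 2+13+9 = 24
SW33 → SW34 → SW9 → SW11: 8+2+9 = 19
SW33 → SW1 → SW29 → SW9 → SW11: 2+15+2+9 = 28
Cheapest is SW33 → SW34 → SW9 → SW11 at 19 ms.

19 ms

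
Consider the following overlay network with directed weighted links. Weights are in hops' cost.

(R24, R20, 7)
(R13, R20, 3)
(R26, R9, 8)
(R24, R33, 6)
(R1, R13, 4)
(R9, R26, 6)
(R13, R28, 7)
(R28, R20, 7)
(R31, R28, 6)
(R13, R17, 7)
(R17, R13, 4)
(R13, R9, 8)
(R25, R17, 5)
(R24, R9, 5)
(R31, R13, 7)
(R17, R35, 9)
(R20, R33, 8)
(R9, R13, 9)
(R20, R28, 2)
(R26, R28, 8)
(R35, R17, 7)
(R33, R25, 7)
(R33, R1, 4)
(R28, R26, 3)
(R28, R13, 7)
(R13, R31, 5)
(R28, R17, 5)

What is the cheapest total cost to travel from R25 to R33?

20 hops' cost

Enumerating some paths:
R25–R17–R13–R28–R20–R33: 5+4+7+7+8 = 31
R25–R17–R13–R31–R28–R20–R33: 5+4+5+6+7+8 = 35
R25–R17–R13–R9–R26–R28–R20–R33: 5+4+8+6+8+7+8 = 46
R25–R17–R13–R20–R33: 5+4+3+8 = 20
The minimum is 20 hops' cost via R25–R17–R13–R20–R33.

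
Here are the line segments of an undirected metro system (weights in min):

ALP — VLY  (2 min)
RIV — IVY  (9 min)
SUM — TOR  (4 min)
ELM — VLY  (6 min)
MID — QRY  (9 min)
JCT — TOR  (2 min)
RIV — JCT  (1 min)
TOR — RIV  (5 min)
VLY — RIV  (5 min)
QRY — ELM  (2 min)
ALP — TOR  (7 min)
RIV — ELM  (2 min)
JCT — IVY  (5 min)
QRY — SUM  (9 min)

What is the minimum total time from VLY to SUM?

12 min

Shortest distances from VLY:
VLY: 0
ALP: 2  (via VLY)
RIV: 5  (via VLY)
ELM: 6  (via VLY)
JCT: 6  (via RIV)
QRY: 8  (via ELM)
TOR: 8  (via JCT)
IVY: 11  (via JCT)
SUM: 12  (via TOR)
Shortest route: VLY → RIV → JCT → TOR → SUM = 12 min.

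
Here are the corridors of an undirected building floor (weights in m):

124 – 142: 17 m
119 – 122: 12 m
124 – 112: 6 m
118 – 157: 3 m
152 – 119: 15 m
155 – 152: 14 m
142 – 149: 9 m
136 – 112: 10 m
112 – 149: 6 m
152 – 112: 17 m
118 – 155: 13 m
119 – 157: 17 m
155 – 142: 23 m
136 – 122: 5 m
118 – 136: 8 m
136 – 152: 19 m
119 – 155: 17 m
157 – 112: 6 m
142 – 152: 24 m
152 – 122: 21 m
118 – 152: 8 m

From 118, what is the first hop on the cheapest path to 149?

Compare a few routes:
118 - 136 - 112 - 149: 8+10+6 = 24
118 - 157 - 112 - 149: 3+6+6 = 15
118 - 152 - 112 - 149: 8+17+6 = 31
The minimum is 15 m via 118 - 157 - 112 - 149.
So from 118 the first move is to 157.

157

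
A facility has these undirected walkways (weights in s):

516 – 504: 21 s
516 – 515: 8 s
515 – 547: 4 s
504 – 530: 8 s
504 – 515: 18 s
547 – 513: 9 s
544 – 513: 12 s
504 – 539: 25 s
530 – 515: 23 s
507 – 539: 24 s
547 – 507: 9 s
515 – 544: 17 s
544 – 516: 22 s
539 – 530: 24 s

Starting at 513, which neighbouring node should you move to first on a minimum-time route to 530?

547

Enumerating some paths:
513 - 547 - 515 - 504 - 530: 9+4+18+8 = 39
513 - 547 - 515 - 530: 9+4+23 = 36
513 - 547 - 515 - 516 - 504 - 530: 9+4+8+21+8 = 50
513 - 544 - 515 - 530: 12+17+23 = 52
Cheapest is 513 - 547 - 515 - 530 at 36 s.
So from 513 the first move is to 547.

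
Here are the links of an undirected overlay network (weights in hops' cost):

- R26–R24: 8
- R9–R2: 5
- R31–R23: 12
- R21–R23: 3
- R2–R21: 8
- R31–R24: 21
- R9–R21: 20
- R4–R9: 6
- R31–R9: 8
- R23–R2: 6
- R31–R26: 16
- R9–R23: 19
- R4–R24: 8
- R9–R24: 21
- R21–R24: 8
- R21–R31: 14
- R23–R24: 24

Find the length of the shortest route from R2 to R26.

Enumerating some paths:
R2–R23–R21–R24–R26: 6+3+8+8 = 25
R2–R9–R31–R26: 5+8+16 = 29
R2–R21–R24–R26: 8+8+8 = 24
R2–R9–R4–R24–R26: 5+6+8+8 = 27
Cheapest is R2–R21–R24–R26 at 24 hops' cost.

24 hops' cost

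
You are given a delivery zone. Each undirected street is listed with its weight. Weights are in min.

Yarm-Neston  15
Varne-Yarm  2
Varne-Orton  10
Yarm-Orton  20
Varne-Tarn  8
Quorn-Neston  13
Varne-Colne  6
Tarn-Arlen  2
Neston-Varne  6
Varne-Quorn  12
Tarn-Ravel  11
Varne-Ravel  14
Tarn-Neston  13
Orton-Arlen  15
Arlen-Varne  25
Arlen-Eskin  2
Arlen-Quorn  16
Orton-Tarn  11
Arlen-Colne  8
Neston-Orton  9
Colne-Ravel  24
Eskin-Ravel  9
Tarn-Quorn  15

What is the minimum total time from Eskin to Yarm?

14 min

Enumerating some paths:
Eskin - Ravel - Varne - Yarm: 9+14+2 = 25
Eskin - Arlen - Colne - Varne - Yarm: 2+8+6+2 = 18
Eskin - Arlen - Tarn - Varne - Yarm: 2+2+8+2 = 14
Eskin - Arlen - Tarn - Neston - Varne - Yarm: 2+2+13+6+2 = 25
Cheapest is Eskin - Arlen - Tarn - Varne - Yarm at 14 min.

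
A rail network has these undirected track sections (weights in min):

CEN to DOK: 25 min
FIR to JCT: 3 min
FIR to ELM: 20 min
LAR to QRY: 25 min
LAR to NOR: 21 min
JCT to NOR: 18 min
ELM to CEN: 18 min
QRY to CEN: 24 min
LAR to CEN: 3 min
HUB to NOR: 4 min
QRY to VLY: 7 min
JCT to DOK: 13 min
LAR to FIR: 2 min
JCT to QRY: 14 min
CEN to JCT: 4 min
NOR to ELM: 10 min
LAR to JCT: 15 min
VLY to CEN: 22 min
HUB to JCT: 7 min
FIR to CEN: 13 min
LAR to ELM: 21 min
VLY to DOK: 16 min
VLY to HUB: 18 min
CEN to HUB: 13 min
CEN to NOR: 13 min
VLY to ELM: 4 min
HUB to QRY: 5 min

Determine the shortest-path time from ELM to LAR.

21 min

Compare a few routes:
ELM - LAR: 21 = 21
ELM - FIR - LAR: 20+2 = 22
The minimum is 21 min via ELM - LAR.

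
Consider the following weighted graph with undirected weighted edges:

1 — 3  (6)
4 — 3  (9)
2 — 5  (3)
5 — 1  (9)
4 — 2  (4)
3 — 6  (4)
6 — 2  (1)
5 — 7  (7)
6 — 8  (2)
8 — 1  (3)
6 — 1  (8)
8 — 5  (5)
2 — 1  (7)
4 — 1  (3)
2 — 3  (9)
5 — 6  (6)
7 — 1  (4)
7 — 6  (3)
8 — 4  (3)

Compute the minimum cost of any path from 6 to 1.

Compare a few routes:
6 - 7 - 1: 3+4 = 7
6 - 2 - 4 - 1: 1+4+3 = 8
6 - 2 - 1: 1+7 = 8
6 - 8 - 1: 2+3 = 5
The minimum is 5 via 6 - 8 - 1.

5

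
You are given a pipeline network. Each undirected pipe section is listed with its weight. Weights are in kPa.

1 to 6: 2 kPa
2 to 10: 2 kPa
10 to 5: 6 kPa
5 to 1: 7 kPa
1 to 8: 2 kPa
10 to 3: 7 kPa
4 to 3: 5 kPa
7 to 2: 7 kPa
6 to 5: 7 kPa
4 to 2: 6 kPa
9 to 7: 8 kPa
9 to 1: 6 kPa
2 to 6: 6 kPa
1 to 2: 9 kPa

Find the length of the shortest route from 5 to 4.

14 kPa

Compare a few routes:
5–10–2–4: 6+2+6 = 14
5–10–3–4: 6+7+5 = 18
5–6–2–4: 7+6+6 = 19
Cheapest is 5–10–2–4 at 14 kPa.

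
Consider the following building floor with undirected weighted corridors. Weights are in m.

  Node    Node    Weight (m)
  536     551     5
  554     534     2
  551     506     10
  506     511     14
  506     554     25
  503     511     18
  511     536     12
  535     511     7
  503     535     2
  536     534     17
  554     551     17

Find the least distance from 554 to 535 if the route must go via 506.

Shortest 554→506: 554–506 = 25
Best 506 to 535: 506–511–535 costing 21
Total via 506: 25 + 21 = 46 m.

46 m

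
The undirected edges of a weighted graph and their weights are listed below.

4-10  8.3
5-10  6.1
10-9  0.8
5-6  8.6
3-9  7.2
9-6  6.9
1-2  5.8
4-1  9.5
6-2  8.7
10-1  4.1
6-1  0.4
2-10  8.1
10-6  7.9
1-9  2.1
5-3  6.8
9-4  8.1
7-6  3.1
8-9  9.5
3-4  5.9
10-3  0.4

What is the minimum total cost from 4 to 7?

Shortest distances from 4:
4: 0
3: 5.9  (via 4)
10: 6.3  (via 3)
9: 7.1  (via 10)
1: 9.2  (via 9)
6: 9.6  (via 1)
5: 12.4  (via 10)
7: 12.7  (via 6)
Shortest route: 4–3–10–9–1–6–7 = 12.7.

12.7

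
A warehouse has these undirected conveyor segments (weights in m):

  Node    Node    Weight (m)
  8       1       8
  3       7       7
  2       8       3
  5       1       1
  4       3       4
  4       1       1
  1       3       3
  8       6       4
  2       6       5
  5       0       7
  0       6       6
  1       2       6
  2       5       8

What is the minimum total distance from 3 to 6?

Compare a few routes:
3–1–8–6: 3+8+4 = 15
3–1–2–6: 3+6+5 = 14
Cheapest is 3–1–2–6 at 14 m.

14 m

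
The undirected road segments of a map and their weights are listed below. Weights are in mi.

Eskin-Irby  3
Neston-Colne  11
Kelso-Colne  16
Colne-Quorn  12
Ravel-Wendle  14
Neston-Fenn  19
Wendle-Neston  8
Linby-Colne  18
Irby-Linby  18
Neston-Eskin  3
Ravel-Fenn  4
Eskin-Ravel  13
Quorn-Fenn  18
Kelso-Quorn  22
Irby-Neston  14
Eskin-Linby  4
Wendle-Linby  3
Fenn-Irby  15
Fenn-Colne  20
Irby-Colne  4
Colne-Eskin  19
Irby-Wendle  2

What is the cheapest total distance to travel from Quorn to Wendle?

Compare a few routes:
Quorn–Colne–Irby–Wendle: 12+4+2 = 18
Quorn–Colne–Irby–Eskin–Linby–Wendle: 12+4+3+4+3 = 26
Quorn–Colne–Irby–Eskin–Neston–Wendle: 12+4+3+3+8 = 30
Quorn–Colne–Neston–Eskin–Irby–Wendle: 12+11+3+3+2 = 31
Cheapest is Quorn–Colne–Irby–Wendle at 18 mi.

18 mi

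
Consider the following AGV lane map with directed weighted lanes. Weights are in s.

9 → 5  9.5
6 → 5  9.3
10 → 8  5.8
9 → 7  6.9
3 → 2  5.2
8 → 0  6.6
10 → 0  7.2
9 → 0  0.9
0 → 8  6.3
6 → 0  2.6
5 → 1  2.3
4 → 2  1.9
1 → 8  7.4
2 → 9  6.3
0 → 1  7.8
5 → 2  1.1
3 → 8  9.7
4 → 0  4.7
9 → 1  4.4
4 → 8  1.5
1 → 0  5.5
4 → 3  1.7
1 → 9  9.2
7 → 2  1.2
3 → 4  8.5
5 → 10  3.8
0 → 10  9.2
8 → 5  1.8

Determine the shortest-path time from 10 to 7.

Settle nodes by increasing distance from 10:
10: 0
8: 5.8  (via 10)
0: 7.2  (via 10)
5: 7.6  (via 8)
2: 8.7  (via 5)
1: 9.9  (via 5)
9: 15  (via 2)
7: 21.9  (via 9)
Shortest route: 10–8–5–2–9–7 = 21.9 s.

21.9 s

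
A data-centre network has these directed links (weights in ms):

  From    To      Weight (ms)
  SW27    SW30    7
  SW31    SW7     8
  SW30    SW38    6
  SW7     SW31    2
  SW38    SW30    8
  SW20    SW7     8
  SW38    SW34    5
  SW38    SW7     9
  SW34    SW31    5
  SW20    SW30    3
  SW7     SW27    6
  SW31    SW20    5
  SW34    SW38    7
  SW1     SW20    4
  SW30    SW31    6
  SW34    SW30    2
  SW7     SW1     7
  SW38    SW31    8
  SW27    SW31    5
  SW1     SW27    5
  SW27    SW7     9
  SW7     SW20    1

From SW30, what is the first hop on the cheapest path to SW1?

Compare a few routes:
SW30 - SW38 - SW7 - SW1: 6+9+7 = 22
SW30 - SW38 - SW31 - SW7 - SW1: 6+8+8+7 = 29
SW30 - SW31 - SW7 - SW1: 6+8+7 = 21
SW30 - SW31 - SW20 - SW7 - SW1: 6+5+8+7 = 26
The minimum is 21 ms via SW30 - SW31 - SW7 - SW1.
So from SW30 the first move is to SW31.

SW31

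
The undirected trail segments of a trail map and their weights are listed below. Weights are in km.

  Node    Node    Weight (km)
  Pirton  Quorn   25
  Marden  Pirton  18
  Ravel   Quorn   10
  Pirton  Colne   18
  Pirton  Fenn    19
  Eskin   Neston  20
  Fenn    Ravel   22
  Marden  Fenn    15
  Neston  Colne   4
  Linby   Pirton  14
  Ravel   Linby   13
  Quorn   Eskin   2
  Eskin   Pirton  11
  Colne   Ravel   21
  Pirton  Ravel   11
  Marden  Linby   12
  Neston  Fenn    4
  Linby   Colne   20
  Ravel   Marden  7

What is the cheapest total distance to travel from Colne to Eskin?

Running Dijkstra from Colne:
Colne: 0
Neston: 4  (via Colne)
Fenn: 8  (via Neston)
Pirton: 18  (via Colne)
Linby: 20  (via Colne)
Ravel: 21  (via Colne)
Marden: 23  (via Fenn)
Eskin: 24  (via Neston)
Shortest route: Colne–Neston–Eskin = 24 km.

24 km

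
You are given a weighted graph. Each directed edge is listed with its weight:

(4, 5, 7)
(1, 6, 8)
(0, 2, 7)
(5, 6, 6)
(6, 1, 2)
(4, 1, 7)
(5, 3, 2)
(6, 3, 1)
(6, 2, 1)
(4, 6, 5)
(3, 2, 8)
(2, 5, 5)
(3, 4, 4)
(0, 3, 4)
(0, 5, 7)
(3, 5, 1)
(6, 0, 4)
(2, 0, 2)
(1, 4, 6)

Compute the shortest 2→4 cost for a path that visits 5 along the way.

11

Best 2 to 5: 2 → 5 costing 5
Shortest 5→4: 5 → 3 → 4 = 6
Total via 5: 5 + 6 = 11.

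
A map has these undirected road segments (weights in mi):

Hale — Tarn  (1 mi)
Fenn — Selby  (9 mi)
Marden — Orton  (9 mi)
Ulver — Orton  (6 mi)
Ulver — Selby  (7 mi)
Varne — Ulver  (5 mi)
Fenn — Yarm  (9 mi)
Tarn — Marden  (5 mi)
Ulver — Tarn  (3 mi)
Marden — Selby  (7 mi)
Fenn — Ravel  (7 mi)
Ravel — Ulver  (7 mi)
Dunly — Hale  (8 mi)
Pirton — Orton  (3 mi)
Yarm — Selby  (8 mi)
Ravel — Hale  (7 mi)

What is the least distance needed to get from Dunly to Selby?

19 mi

Shortest distances from Dunly:
Dunly: 0
Hale: 8  (via Dunly)
Tarn: 9  (via Hale)
Ulver: 12  (via Tarn)
Marden: 14  (via Tarn)
Ravel: 15  (via Hale)
Varne: 17  (via Ulver)
Orton: 18  (via Ulver)
Selby: 19  (via Ulver)
Shortest route: Dunly–Hale–Tarn–Ulver–Selby = 19 mi.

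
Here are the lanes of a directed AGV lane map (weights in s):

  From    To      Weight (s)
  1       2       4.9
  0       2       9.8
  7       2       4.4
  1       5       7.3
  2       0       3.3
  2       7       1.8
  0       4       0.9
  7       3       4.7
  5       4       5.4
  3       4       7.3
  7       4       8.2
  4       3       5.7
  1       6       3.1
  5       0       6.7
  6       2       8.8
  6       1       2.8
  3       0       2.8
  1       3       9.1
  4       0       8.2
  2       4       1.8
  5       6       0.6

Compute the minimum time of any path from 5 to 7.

10.1 s

Settle nodes by increasing distance from 5:
5: 0
6: 0.6  (via 5)
1: 3.4  (via 6)
4: 5.4  (via 5)
0: 6.7  (via 5)
2: 8.3  (via 1)
7: 10.1  (via 2)
Shortest route: 5 → 6 → 1 → 2 → 7 = 10.1 s.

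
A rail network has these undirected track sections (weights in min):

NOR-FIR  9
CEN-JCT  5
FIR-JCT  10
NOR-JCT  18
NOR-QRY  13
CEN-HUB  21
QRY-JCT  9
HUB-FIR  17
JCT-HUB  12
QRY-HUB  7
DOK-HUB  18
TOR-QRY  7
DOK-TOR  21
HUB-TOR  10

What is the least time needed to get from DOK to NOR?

38 min

Candidate routes:
DOK → HUB → FIR → NOR: 18+17+9 = 44
DOK → HUB → JCT → NOR: 18+12+18 = 48
DOK → TOR → QRY → NOR: 21+7+13 = 41
DOK → HUB → QRY → NOR: 18+7+13 = 38
Cheapest is DOK → HUB → QRY → NOR at 38 min.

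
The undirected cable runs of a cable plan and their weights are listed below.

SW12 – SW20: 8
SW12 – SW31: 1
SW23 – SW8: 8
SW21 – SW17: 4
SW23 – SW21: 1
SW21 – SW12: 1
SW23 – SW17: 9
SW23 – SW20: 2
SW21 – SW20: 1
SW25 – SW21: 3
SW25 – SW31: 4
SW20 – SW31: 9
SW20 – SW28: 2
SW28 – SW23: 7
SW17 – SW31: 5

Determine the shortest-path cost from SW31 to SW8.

11

Compare a few routes:
SW31–SW25–SW21–SW23–SW8: 4+3+1+8 = 16
SW31–SW25–SW21–SW20–SW23–SW8: 4+3+1+2+8 = 18
SW31–SW12–SW21–SW20–SW23–SW8: 1+1+1+2+8 = 13
SW31–SW12–SW21–SW23–SW8: 1+1+1+8 = 11
Cheapest is SW31–SW12–SW21–SW23–SW8 at 11.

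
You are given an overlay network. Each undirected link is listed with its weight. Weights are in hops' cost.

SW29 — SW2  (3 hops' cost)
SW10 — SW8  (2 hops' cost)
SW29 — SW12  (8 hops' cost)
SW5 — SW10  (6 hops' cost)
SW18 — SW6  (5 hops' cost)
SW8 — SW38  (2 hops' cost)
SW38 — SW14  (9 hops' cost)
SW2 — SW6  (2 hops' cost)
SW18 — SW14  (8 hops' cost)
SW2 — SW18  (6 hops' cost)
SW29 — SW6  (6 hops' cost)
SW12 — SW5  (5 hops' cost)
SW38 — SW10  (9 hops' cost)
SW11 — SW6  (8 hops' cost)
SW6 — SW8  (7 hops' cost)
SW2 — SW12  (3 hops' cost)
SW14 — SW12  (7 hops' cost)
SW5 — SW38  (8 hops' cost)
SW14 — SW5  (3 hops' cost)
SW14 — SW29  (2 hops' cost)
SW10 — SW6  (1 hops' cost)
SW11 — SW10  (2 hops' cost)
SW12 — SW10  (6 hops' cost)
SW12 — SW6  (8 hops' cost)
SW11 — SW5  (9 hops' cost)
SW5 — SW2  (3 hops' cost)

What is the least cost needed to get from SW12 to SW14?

7 hops' cost

Settle nodes by increasing distance from SW12:
SW12: 0
SW2: 3  (via SW12)
SW6: 5  (via SW2)
SW5: 5  (via SW12)
SW10: 6  (via SW12)
SW29: 6  (via SW2)
SW14: 7  (via SW12)
Shortest route: SW12–SW14 = 7 hops' cost.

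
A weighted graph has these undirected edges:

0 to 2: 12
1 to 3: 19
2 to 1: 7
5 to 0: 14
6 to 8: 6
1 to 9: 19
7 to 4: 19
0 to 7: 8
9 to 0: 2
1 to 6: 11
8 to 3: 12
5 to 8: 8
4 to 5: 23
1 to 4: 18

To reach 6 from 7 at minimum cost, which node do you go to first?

Enumerating some paths:
7–0–9–1–6: 8+2+19+11 = 40
7–0–5–8–6: 8+14+8+6 = 36
7–0–2–1–6: 8+12+7+11 = 38
The minimum is 36 via 7–0–5–8–6.
So from 7 the first move is to 0.

0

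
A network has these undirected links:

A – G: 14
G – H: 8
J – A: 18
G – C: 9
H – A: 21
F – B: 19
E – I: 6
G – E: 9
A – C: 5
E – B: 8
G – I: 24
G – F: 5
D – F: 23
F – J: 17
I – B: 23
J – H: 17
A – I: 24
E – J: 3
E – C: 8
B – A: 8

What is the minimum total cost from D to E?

37

Enumerating some paths:
D → F → G → E: 23+5+9 = 37
D → F → J → E: 23+17+3 = 43
D → F → G → C → E: 23+5+9+8 = 45
The minimum is 37 via D → F → G → E.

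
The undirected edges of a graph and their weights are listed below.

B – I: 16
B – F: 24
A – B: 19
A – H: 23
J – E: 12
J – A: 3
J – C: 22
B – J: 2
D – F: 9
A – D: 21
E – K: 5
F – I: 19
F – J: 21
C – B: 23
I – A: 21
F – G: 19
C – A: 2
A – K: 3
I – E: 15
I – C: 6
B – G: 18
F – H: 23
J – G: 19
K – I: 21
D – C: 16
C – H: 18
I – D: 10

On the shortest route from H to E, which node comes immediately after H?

C

Enumerating some paths:
H → C → A → K → E: 18+2+3+5 = 28
H → A → K → E: 23+3+5 = 31
The minimum is 28 via H → C → A → K → E.
So from H the first move is to C.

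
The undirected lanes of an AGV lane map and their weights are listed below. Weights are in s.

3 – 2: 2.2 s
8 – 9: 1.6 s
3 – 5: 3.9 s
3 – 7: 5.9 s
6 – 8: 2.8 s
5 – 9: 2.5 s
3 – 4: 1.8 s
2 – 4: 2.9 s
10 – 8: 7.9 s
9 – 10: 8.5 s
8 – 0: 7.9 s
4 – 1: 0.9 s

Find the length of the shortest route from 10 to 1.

Enumerating some paths:
10 → 8 → 9 → 5 → 3 → 2 → 4 → 1: 7.9+1.6+2.5+3.9+2.2+2.9+0.9 = 21.9
10 → 9 → 5 → 3 → 4 → 1: 8.5+2.5+3.9+1.8+0.9 = 17.6
10 → 8 → 9 → 5 → 3 → 4 → 1: 7.9+1.6+2.5+3.9+1.8+0.9 = 18.6
10 → 9 → 5 → 3 → 2 → 4 → 1: 8.5+2.5+3.9+2.2+2.9+0.9 = 20.9
Cheapest is 10 → 9 → 5 → 3 → 4 → 1 at 17.6 s.

17.6 s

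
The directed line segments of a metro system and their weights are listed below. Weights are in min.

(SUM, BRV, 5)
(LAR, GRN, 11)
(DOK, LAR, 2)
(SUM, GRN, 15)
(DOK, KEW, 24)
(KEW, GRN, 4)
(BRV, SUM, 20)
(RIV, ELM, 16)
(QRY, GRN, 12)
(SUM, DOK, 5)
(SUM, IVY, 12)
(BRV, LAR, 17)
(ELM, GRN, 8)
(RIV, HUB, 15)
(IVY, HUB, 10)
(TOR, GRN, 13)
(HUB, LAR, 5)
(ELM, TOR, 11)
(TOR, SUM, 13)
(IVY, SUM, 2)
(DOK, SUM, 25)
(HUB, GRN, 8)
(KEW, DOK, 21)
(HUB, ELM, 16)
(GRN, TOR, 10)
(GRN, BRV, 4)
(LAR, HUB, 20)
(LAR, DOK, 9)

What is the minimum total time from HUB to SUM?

Compare a few routes:
HUB - GRN - BRV - SUM: 8+4+20 = 32
HUB - GRN - TOR - SUM: 8+10+13 = 31
Cheapest is HUB - GRN - TOR - SUM at 31 min.

31 min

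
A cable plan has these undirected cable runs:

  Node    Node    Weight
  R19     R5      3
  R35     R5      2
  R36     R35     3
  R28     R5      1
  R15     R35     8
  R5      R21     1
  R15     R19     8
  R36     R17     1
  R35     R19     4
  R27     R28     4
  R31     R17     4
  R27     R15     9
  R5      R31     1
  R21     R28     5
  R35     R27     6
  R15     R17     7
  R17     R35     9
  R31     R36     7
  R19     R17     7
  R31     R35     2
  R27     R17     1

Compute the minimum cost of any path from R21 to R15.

11

Enumerating some paths:
R21 - R5 - R31 - R17 - R15: 1+1+4+7 = 13
R21 - R5 - R31 - R35 - R15: 1+1+2+8 = 12
R21 - R5 - R19 - R15: 1+3+8 = 12
R21 - R5 - R35 - R15: 1+2+8 = 11
Cheapest is R21 - R5 - R35 - R15 at 11.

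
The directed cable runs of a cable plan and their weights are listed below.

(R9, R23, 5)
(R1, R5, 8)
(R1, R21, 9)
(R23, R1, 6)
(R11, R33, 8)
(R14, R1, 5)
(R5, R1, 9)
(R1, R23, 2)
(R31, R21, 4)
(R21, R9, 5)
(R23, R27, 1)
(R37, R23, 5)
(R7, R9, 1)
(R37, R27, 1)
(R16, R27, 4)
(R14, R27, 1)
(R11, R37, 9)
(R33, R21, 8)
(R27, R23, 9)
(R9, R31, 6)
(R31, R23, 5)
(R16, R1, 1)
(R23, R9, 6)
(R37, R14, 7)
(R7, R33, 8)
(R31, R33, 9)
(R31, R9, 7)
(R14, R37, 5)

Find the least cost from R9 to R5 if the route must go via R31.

Best R9 to R31: R9 → R31 costing 6
Shortest R31→R5: R31 → R23 → R1 → R5 = 19
Total via R31: 6 + 19 = 25.

25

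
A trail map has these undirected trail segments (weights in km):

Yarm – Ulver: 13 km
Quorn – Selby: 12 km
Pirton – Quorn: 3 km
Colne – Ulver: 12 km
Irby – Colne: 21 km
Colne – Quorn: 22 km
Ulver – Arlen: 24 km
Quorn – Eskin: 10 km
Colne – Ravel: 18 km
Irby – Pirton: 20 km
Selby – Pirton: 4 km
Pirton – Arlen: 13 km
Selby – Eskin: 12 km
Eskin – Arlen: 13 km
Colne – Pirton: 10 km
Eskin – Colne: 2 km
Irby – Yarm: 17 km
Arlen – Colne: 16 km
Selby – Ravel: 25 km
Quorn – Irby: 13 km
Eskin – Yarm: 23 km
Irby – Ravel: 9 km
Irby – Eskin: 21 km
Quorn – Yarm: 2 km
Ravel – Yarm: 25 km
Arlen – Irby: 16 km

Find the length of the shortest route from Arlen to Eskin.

Running Dijkstra from Arlen:
Arlen: 0
Eskin: 13  (via Arlen)
Shortest route: Arlen → Eskin = 13 km.

13 km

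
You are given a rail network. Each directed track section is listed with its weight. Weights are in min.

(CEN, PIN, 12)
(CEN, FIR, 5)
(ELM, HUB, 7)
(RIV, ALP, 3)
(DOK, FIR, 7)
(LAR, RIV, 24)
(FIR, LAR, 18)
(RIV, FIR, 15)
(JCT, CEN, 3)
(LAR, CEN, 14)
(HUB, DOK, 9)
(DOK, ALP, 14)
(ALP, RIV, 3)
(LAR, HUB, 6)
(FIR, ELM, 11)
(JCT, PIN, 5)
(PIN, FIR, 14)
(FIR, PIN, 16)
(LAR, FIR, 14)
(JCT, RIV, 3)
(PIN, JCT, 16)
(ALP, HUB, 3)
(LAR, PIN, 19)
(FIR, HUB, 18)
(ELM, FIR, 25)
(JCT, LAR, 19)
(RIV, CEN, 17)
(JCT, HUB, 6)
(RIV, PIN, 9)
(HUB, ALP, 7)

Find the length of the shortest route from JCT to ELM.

19 min

Running Dijkstra from JCT:
JCT: 0
CEN: 3  (via JCT)
RIV: 3  (via JCT)
PIN: 5  (via JCT)
ALP: 6  (via RIV)
HUB: 6  (via JCT)
FIR: 8  (via CEN)
DOK: 15  (via HUB)
ELM: 19  (via FIR)
Shortest route: JCT–CEN–FIR–ELM = 19 min.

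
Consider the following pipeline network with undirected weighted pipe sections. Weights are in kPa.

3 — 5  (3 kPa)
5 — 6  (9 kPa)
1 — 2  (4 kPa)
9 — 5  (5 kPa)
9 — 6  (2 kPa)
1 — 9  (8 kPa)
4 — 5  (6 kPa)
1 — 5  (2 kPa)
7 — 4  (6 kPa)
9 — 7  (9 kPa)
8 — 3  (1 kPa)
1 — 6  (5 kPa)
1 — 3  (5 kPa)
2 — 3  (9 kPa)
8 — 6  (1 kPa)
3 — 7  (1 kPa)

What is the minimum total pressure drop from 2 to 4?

12 kPa

Compare a few routes:
2 - 1 - 5 - 3 - 7 - 4: 4+2+3+1+6 = 16
2 - 1 - 3 - 7 - 4: 4+5+1+6 = 16
2 - 1 - 5 - 4: 4+2+6 = 12
2 - 3 - 7 - 4: 9+1+6 = 16
The minimum is 12 kPa via 2 - 1 - 5 - 4.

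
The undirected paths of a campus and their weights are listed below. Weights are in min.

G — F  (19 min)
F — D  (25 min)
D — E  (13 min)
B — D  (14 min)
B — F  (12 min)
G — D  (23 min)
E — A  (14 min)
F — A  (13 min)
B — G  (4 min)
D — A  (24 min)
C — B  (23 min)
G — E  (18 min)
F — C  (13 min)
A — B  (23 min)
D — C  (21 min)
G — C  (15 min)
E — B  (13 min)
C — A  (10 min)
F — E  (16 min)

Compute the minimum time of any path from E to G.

17 min

Running Dijkstra from E:
E: 0
B: 13  (via E)
D: 13  (via E)
A: 14  (via E)
F: 16  (via E)
G: 17  (via B)
Shortest route: E → B → G = 17 min.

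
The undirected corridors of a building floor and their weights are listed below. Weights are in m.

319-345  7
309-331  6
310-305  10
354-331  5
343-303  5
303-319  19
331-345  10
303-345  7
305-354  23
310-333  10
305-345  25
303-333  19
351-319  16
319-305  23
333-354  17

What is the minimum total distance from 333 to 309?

Settle nodes by increasing distance from 333:
333: 0
310: 10  (via 333)
354: 17  (via 333)
303: 19  (via 333)
305: 20  (via 310)
331: 22  (via 354)
343: 24  (via 303)
345: 26  (via 303)
309: 28  (via 331)
Shortest route: 333 → 354 → 331 → 309 = 28 m.

28 m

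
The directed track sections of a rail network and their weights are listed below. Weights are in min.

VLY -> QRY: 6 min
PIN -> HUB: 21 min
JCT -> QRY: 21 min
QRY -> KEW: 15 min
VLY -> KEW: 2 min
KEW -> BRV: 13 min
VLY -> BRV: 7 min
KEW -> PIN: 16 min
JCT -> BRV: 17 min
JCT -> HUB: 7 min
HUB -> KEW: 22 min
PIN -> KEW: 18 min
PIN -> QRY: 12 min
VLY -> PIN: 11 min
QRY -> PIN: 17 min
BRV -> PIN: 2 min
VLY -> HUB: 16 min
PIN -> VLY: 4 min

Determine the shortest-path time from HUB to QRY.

47 min

Candidate routes:
HUB → KEW → PIN → VLY → QRY: 22+16+4+6 = 48
HUB → KEW → BRV → PIN → QRY: 22+13+2+12 = 49
HUB → KEW → PIN → QRY: 22+16+12 = 50
HUB → KEW → BRV → PIN → VLY → QRY: 22+13+2+4+6 = 47
The minimum is 47 min via HUB → KEW → BRV → PIN → VLY → QRY.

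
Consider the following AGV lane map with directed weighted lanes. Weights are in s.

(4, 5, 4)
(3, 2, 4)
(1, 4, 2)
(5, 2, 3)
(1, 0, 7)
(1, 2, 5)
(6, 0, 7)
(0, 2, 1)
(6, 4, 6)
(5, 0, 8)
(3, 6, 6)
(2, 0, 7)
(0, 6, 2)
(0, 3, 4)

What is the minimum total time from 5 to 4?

Settle nodes by increasing distance from 5:
5: 0
2: 3  (via 5)
0: 8  (via 5)
6: 10  (via 0)
3: 12  (via 0)
4: 16  (via 6)
Shortest route: 5–0–6–4 = 16 s.

16 s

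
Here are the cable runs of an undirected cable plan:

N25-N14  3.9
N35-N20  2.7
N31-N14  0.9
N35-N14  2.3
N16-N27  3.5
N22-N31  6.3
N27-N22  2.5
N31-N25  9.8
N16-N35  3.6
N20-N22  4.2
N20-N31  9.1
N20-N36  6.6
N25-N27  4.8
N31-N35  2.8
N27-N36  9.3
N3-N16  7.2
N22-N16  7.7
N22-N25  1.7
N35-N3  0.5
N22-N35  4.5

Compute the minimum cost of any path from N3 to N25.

Enumerating some paths:
N3 - N35 - N31 - N14 - N25: 0.5+2.8+0.9+3.9 = 8.1
N3 - N35 - N14 - N25: 0.5+2.3+3.9 = 6.7
Cheapest is N3 - N35 - N14 - N25 at 6.7.

6.7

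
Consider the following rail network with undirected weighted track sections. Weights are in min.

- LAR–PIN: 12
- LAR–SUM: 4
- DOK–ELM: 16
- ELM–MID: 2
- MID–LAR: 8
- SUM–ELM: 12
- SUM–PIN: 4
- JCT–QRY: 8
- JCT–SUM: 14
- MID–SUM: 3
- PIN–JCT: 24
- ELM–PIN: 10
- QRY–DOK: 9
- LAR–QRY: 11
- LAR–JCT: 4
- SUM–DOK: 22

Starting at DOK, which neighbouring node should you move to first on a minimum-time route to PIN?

Candidate routes:
DOK → SUM → PIN: 22+4 = 26
DOK → ELM → MID → SUM → PIN: 16+2+3+4 = 25
DOK → ELM → PIN: 16+10 = 26
The minimum is 25 min via DOK → ELM → MID → SUM → PIN.
So from DOK the first move is to ELM.

ELM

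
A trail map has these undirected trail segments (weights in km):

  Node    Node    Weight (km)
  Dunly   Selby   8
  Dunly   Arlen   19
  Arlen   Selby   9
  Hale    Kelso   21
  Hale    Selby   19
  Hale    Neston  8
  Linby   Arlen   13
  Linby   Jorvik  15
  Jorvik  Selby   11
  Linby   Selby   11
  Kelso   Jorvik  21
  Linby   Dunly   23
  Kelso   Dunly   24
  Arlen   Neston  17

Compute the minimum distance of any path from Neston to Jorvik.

37 km

Shortest distances from Neston:
Neston: 0
Hale: 8  (via Neston)
Arlen: 17  (via Neston)
Selby: 26  (via Arlen)
Kelso: 29  (via Hale)
Linby: 30  (via Arlen)
Dunly: 34  (via Selby)
Jorvik: 37  (via Selby)
Shortest route: Neston–Arlen–Selby–Jorvik = 37 km.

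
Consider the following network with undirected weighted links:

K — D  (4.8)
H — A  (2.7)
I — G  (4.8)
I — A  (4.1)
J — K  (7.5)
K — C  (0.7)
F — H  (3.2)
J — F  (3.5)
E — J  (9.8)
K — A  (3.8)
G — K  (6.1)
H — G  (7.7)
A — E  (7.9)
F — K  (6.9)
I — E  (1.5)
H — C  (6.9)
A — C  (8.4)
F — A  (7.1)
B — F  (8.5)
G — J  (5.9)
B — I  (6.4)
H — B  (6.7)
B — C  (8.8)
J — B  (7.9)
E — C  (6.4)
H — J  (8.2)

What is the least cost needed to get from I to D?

Settle nodes by increasing distance from I:
I: 0
E: 1.5  (via I)
A: 4.1  (via I)
G: 4.8  (via I)
B: 6.4  (via I)
H: 6.8  (via A)
C: 7.9  (via E)
K: 7.9  (via A)
F: 10  (via H)
J: 10.7  (via G)
D: 12.7  (via K)
Shortest route: I → A → K → D = 12.7.

12.7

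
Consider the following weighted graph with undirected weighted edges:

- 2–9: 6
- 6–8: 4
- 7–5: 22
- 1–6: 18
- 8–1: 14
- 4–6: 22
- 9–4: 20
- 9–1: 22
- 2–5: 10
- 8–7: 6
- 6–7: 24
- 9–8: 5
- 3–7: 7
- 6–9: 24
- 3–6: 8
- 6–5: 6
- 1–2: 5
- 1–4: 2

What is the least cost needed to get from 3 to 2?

23

Enumerating some paths:
3 - 7 - 8 - 9 - 2: 7+6+5+6 = 24
3 - 6 - 8 - 9 - 2: 8+4+5+6 = 23
Cheapest is 3 - 6 - 8 - 9 - 2 at 23.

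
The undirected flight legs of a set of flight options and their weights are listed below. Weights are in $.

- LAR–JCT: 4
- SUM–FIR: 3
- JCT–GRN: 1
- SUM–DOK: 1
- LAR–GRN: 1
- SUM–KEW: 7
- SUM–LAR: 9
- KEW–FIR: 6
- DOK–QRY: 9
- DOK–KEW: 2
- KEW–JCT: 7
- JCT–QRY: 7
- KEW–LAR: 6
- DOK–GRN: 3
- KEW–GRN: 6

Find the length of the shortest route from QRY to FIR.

Compare a few routes:
QRY → DOK → SUM → FIR: 9+1+3 = 13
QRY → JCT → GRN → DOK → SUM → FIR: 7+1+3+1+3 = 15
The minimum is $13 via QRY → DOK → SUM → FIR.

$13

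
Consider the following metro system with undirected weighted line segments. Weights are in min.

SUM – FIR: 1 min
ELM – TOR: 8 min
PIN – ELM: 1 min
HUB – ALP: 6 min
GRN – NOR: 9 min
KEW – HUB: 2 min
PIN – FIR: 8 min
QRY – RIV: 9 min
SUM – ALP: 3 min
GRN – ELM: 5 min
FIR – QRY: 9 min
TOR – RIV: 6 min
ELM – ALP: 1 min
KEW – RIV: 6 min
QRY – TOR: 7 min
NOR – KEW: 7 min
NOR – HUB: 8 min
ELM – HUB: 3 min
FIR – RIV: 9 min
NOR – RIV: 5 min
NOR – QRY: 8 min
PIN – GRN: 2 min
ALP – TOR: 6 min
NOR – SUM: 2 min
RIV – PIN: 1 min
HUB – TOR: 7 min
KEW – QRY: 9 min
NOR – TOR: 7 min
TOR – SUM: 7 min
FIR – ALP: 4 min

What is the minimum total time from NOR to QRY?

Shortest distances from NOR:
NOR: 0
SUM: 2  (via NOR)
FIR: 3  (via SUM)
ALP: 5  (via SUM)
RIV: 5  (via NOR)
ELM: 6  (via ALP)
PIN: 6  (via RIV)
KEW: 7  (via NOR)
TOR: 7  (via NOR)
QRY: 8  (via NOR)
Shortest route: NOR → QRY = 8 min.

8 min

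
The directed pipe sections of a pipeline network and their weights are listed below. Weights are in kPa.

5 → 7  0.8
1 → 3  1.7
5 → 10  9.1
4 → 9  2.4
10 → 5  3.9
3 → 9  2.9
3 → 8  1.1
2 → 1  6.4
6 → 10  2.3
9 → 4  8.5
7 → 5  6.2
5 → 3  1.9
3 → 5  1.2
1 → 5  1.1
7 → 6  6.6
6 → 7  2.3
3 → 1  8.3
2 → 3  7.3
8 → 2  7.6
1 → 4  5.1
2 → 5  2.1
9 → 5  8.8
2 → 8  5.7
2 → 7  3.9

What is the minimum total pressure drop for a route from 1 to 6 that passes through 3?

10.3 kPa

Shortest 1→3: 1 → 3 = 1.7
Best 3 to 6: 3 → 5 → 7 → 6 costing 8.6
Total via 3: 1.7 + 8.6 = 10.3 kPa.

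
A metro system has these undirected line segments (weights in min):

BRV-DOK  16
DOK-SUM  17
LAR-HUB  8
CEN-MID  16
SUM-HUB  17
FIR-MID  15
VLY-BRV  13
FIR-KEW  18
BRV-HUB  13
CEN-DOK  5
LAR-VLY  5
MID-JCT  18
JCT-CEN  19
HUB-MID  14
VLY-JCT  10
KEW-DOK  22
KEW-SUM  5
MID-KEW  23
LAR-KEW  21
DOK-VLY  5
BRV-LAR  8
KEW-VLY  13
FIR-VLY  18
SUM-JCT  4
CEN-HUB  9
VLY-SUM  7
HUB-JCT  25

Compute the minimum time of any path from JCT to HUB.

Enumerating some paths:
JCT - VLY - LAR - HUB: 10+5+8 = 23
JCT - SUM - HUB: 4+17 = 21
The minimum is 21 min via JCT - SUM - HUB.

21 min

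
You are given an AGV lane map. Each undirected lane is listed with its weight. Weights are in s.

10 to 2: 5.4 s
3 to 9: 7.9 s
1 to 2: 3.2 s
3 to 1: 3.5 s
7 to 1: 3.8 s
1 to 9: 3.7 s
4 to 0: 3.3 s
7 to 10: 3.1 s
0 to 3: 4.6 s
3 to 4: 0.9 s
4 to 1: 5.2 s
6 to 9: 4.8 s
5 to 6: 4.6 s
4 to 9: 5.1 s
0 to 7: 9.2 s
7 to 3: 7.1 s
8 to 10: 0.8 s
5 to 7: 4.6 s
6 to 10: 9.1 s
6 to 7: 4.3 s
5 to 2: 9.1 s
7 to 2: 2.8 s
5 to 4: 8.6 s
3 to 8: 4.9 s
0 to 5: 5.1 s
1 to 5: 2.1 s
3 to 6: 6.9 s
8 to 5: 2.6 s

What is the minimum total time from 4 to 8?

5.8 s

Shortest distances from 4:
4: 0
3: 0.9  (via 4)
0: 3.3  (via 4)
1: 4.4  (via 3)
9: 5.1  (via 4)
8: 5.8  (via 3)
Shortest route: 4 → 3 → 8 = 5.8 s.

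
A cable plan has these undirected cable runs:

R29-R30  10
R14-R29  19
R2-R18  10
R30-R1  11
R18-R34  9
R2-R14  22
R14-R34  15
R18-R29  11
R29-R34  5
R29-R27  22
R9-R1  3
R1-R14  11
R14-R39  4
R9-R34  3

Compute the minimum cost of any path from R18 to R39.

Candidate routes:
R18 → R34 → R14 → R39: 9+15+4 = 28
R18 → R34 → R9 → R1 → R14 → R39: 9+3+3+11+4 = 30
Cheapest is R18 → R34 → R14 → R39 at 28.

28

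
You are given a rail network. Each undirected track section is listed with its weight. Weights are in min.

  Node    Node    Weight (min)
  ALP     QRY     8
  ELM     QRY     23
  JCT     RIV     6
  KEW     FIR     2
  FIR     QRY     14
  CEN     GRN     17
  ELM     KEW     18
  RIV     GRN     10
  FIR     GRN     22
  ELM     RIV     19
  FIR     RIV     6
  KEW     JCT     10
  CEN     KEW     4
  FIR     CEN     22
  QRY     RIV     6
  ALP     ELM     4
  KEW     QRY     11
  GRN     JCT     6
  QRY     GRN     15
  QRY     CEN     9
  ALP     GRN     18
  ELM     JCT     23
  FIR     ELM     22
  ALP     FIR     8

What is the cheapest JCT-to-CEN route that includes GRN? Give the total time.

23 min

Shortest JCT→GRN: JCT → GRN = 6
Best GRN to CEN: GRN → CEN costing 17
Total via GRN: 6 + 17 = 23 min.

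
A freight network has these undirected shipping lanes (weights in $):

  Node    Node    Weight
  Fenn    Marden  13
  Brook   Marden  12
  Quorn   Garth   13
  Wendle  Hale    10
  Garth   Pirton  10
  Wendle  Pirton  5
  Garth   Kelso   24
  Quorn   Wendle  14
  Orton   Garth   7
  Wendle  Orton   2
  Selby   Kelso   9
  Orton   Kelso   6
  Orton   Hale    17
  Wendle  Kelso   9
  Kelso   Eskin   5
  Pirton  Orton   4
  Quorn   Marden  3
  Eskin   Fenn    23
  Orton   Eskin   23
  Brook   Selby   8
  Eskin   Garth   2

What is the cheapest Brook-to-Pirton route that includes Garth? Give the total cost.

Shortest Brook→Garth: Brook–Selby–Kelso–Eskin–Garth = 24
Shortest Garth→Pirton: Garth–Pirton = 10
Total via Garth: 24 + 10 = $34.

$34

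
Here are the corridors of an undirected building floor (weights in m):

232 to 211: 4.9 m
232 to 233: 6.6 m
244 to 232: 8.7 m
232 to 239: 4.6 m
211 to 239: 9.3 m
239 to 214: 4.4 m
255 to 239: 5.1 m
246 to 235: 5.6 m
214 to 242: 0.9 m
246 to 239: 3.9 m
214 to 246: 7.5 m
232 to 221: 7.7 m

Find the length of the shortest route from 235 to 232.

Candidate routes:
235 - 246 - 239 - 232: 5.6+3.9+4.6 = 14.1
235 - 246 - 214 - 239 - 232: 5.6+7.5+4.4+4.6 = 22.1
235 - 246 - 239 - 211 - 232: 5.6+3.9+9.3+4.9 = 23.7
The minimum is 14.1 m via 235 - 246 - 239 - 232.

14.1 m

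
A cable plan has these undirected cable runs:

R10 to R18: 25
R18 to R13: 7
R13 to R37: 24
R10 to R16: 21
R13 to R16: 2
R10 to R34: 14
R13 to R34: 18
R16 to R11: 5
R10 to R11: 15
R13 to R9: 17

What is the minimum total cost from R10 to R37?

46

Enumerating some paths:
R10 → R11 → R16 → R13 → R37: 15+5+2+24 = 46
R10 → R16 → R13 → R37: 21+2+24 = 47
Cheapest is R10 → R11 → R16 → R13 → R37 at 46.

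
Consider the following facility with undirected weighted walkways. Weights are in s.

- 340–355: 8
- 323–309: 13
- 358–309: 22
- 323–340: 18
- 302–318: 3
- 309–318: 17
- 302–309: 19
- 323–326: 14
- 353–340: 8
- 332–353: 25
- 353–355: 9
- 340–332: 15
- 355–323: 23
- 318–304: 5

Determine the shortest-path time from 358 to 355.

Candidate routes:
358 - 309 - 323 - 340 - 355: 22+13+18+8 = 61
358 - 309 - 323 - 340 - 353 - 355: 22+13+18+8+9 = 70
358 - 309 - 323 - 355: 22+13+23 = 58
Cheapest is 358 - 309 - 323 - 355 at 58 s.

58 s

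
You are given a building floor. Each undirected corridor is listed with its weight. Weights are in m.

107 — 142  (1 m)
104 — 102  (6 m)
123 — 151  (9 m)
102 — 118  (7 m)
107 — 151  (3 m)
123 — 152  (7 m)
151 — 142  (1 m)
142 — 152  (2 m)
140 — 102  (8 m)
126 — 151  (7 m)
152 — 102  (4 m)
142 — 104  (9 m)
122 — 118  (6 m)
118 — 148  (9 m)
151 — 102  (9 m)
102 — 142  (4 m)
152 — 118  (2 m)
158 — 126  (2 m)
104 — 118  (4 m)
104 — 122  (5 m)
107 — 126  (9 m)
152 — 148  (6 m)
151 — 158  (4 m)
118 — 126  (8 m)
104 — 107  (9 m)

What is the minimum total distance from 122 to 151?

11 m

Compare a few routes:
122 → 118 → 152 → 142 → 107 → 151: 6+2+2+1+3 = 14
122 → 118 → 152 → 142 → 151: 6+2+2+1 = 11
122 → 104 → 118 → 152 → 142 → 151: 5+4+2+2+1 = 14
The minimum is 11 m via 122 → 118 → 152 → 142 → 151.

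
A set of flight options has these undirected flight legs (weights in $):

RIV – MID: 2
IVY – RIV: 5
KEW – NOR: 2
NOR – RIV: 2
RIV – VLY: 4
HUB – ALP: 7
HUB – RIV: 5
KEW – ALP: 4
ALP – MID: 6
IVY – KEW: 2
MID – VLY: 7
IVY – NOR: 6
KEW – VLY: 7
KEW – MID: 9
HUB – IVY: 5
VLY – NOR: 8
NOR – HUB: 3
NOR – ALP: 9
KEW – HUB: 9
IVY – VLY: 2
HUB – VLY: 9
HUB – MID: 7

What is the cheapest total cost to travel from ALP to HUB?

$7

Enumerating some paths:
ALP–KEW–IVY–HUB: 4+2+5 = 11
ALP–NOR–HUB: 9+3 = 12
ALP–KEW–NOR–HUB: 4+2+3 = 9
ALP–HUB: 7 = 7
Cheapest is ALP–HUB at $7.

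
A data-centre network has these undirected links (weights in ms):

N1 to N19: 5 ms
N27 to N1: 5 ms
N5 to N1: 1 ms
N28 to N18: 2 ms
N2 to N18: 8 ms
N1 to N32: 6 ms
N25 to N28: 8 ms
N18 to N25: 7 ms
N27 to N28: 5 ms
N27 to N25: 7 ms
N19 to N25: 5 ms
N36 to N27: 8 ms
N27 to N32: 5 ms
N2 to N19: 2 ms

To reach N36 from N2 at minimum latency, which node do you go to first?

Enumerating some paths:
N2–N18–N28–N27–N36: 8+2+5+8 = 23
N2–N19–N1–N27–N36: 2+5+5+8 = 20
N2–N19–N25–N27–N36: 2+5+7+8 = 22
N2–N19–N1–N32–N27–N36: 2+5+6+5+8 = 26
Cheapest is N2–N19–N1–N27–N36 at 20 ms.
So from N2 the first move is to N19.

N19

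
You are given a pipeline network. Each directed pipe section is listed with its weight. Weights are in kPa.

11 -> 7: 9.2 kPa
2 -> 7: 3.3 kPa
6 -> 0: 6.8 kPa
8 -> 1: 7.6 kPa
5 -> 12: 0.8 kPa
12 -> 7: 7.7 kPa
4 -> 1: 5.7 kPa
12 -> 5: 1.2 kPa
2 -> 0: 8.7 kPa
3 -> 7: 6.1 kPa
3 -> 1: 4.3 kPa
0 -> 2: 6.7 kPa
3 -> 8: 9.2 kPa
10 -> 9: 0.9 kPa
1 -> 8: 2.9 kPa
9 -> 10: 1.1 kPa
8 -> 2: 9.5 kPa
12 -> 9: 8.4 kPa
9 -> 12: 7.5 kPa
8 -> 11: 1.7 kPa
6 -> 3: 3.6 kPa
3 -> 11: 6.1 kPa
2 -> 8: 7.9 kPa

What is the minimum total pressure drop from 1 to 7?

13.8 kPa

Running Dijkstra from 1:
1: 0
8: 2.9  (via 1)
11: 4.6  (via 8)
2: 12.4  (via 8)
7: 13.8  (via 11)
Shortest route: 1 → 8 → 11 → 7 = 13.8 kPa.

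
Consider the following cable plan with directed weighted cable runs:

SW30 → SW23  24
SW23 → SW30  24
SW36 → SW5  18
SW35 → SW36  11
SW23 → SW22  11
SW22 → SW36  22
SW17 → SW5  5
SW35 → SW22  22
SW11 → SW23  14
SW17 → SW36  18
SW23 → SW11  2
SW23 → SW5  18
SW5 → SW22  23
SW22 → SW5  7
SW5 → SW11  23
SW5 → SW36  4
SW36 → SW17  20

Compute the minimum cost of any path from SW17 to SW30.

66

Shortest distances from SW17:
SW17: 0
SW5: 5  (via SW17)
SW36: 9  (via SW5)
SW22: 28  (via SW5)
SW11: 28  (via SW5)
SW23: 42  (via SW11)
SW30: 66  (via SW23)
Shortest route: SW17 → SW5 → SW11 → SW23 → SW30 = 66.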